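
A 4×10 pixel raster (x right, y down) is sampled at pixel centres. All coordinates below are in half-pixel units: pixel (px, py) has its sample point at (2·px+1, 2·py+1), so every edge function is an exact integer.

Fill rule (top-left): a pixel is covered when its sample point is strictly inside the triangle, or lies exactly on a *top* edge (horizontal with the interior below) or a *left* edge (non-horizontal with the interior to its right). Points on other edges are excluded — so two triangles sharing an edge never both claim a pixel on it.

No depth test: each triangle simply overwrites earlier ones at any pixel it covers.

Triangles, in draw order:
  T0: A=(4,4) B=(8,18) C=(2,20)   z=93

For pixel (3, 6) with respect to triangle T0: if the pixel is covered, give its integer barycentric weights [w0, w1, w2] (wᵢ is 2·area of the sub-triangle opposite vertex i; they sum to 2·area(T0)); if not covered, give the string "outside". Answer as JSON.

T0:
  2·area = 92
  edge (4, 4)→(8, 18): d=(4,14) right/bottom  bias=-1
  edge (8, 18)→(2, 20): d=(-6,2) right/bottom  bias=-1
  edge (2, 20)→(4, 4): d=(2,-16) top-left  bias=+0
    (2,4)@(5, 9): e=[6,60,26] → #
    (3,4)@(7, 9): e=[-22,56,58] → ·
    (2,5)@(5, 11): e=[14,48,30] → #
    (3,5)@(7, 11): e=[-14,44,62] → ·
    (1,6)@(3, 13): e=[50,40,2] → #
    (3,6)@(7, 13): e=[-6,32,66] → ·
    (1,7)@(3, 15): e=[58,28,6] → #
    (3,7)@(7, 15): e=[2,20,70] → #
    (1,8)@(3, 17): e=[66,16,10] → #
    (1,9)@(3, 19): e=[74,4,14] → #
    (2,9)@(5, 19): e=[46,0,46] → ·  [on edge]
    (3,9)@(7, 19): e=[18,-4,78] → ·
  covered (11 px):
    · · · ·
    · · · ·
    · · · ·
    · · · ·
    · · # ·
    · · # ·
    · # # ·
    · # # #
    · # # #
    · # · ·

Final: "outside"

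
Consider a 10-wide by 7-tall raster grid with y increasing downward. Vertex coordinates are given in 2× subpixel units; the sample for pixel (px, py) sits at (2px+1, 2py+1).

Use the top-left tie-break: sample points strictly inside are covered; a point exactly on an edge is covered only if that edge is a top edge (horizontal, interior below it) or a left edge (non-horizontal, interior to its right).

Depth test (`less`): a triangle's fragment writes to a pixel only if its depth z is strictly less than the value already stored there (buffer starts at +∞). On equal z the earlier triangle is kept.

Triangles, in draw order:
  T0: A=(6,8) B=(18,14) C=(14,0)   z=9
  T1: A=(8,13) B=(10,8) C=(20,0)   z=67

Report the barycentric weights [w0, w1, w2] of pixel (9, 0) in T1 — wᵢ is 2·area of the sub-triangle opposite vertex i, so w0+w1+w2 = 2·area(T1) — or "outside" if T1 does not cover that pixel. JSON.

T0:
  2·area = 144  (B↔C swapped to make it positive)
  edge (6, 8)→(14, 0): d=(8,-8) top-left  bias=+0
  edge (14, 0)→(18, 14): d=(4,14) right/bottom  bias=-1
  edge (18, 14)→(6, 8): d=(-12,-6) top-left  bias=+0
    (6,0)@(13, 1): e=[0,18,126] → #  [on edge]
    (7,0)@(15, 1): e=[16,-10,138] → ·
    (5,1)@(11, 3): e=[0,54,90] → #  [on edge]
    (7,1)@(15, 3): e=[32,-2,114] → ·
    (4,2)@(9, 5): e=[0,90,54] → #  [on edge]
    (7,2)@(15, 5): e=[48,6,90] → #
    (8,2)@(17, 5): e=[64,-22,102] → ·
    (3,3)@(7, 7): e=[0,126,18] → #  [on edge]
    (8,3)@(17, 7): e=[80,-14,78] → ·
    (2,4)@(5, 9): e=[0,162,-18] → ·  [on edge]
    (3,4)@(7, 9): e=[16,134,-6] → ·
    (4,4)@(9, 9): e=[32,106,6] → #
    (1,5)@(3, 11): e=[0,198,-54] → ·  [on edge]
    (0,6)@(1, 13): e=[0,234,-90] → ·  [on edge]
  covered (20 px):
    · · · · · · # · · ·
    · · · · · # # · · ·
    · · · · # # # # · ·
    · · · # # # # # · ·
    · · · · # # # # · ·
    · · · · · · # # # ·
    · · · · · · · · # ·
T1:
  2·area = 34
  edge (8, 13)→(10, 8): d=(2,-5) top-left  bias=+0
  edge (10, 8)→(20, 0): d=(10,-8) top-left  bias=+0
  edge (20, 0)→(8, 13): d=(-12,13) right/bottom  bias=-1
    (9,0)@(19, 1): e=[31,2,1] → #
    (8,1)@(17, 3): e=[25,6,3] → #
    (9,1)@(19, 3): e=[35,22,-23] → ·
    (7,2)@(15, 5): e=[19,10,5] → #
    (8,2)@(17, 5): e=[29,26,-21] → ·
    (6,3)@(13, 7): e=[13,14,7] → #
    (7,3)@(15, 7): e=[23,30,-19] → ·
    (5,4)@(11, 9): e=[7,18,9] → #
    (6,4)@(13, 9): e=[17,34,-17] → ·
    (4,5)@(9, 11): e=[1,22,11] → #
    (5,5)@(11, 11): e=[11,38,-15] → ·
    (4,6)@(9, 13): e=[5,42,-13] → ·
  covered (6 px):
    · · · · · · · · · #
    · · · · · · · · # ·
    · · · · · · · # · ·
    · · · · · · # · · ·
    · · · · · # · · · ·
    · · · · # · · · · ·
    · · · · · · · · · ·

Final: [2,1,31]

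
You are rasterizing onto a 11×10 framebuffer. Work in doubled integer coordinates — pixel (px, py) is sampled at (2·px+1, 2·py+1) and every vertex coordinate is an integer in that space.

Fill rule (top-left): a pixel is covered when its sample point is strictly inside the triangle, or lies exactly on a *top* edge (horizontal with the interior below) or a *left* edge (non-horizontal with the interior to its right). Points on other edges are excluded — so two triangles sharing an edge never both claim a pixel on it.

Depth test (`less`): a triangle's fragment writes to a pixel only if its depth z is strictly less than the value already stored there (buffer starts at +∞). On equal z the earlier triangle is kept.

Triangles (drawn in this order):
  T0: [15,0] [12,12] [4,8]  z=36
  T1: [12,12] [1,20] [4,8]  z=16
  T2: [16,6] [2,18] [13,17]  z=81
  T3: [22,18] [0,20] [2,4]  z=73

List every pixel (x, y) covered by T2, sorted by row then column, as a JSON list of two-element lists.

T0:
  2·area = 108
  edge (15, 0)→(12, 12): d=(-3,12) right/bottom  bias=-1
  edge (12, 12)→(4, 8): d=(-8,-4) top-left  bias=+0
  edge (4, 8)→(15, 0): d=(11,-8) top-left  bias=+0
    (5,1)@(11, 3): e=[39,68,1] → #
    (6,1)@(13, 3): e=[15,76,17] → #
    (7,1)@(15, 3): e=[-9,84,33] → ·
    (4,2)@(9, 5): e=[57,44,7] → #
    (7,2)@(15, 5): e=[-15,68,55] → ·
    (3,3)@(7, 7): e=[75,20,13] → #
    (7,3)@(15, 7): e=[-21,52,77] → ·
    (3,4)@(7, 9): e=[69,4,35] → #
    (6,4)@(13, 9): e=[-3,28,83] → ·
    (3,5)@(7, 11): e=[63,-12,57] → ·
    (4,5)@(9, 11): e=[39,-4,73] → ·
    (5,5)@(11, 11): e=[15,4,89] → #
  covered (13 px):
    · · · · · · · · · · ·
    · · · · · # # · · · ·
    · · · · # # # · · · ·
    · · · # # # # · · · ·
    · · · # # # · · · · ·
    · · · · · # · · · · ·
    · · · · · · · · · · ·
    · · · · · · · · · · ·
    · · · · · · · · · · ·
    · · · · · · · · · · ·
T1:
  2·area = 108
  edge (12, 12)→(1, 20): d=(-11,8) right/bottom  bias=-1
  edge (1, 20)→(4, 8): d=(3,-12) top-left  bias=+0
  edge (4, 8)→(12, 12): d=(8,4) right/bottom  bias=-1
    (2,4)@(5, 9): e=[89,15,4] → #
    (3,4)@(7, 9): e=[73,39,-4] → ·
    (2,5)@(5, 11): e=[67,21,20] → #
    (3,5)@(7, 11): e=[51,45,12] → #
    (4,5)@(9, 11): e=[35,69,4] → #
    (5,5)@(11, 11): e=[19,93,-4] → ·
    (1,6)@(3, 13): e=[61,3,44] → #
    (5,6)@(11, 13): e=[-3,99,12] → ·
    (1,7)@(3, 15): e=[39,9,60] → #
    (4,7)@(9, 15): e=[-9,81,36] → ·
    (1,8)@(3, 17): e=[17,15,76] → #
    (3,8)@(7, 17): e=[-15,63,60] → ·
  covered (13 px):
    · · · · · · · · · · ·
    · · · · · · · · · · ·
    · · · · · · · · · · ·
    · · · · · · · · · · ·
    · · # · · · · · · · ·
    · · # # # · · · · · ·
    · # # # # · · · · · ·
    · # # # · · · · · · ·
    · # # · · · · · · · ·
    · · · · · · · · · · ·
T2:
  2·area = 118  (B↔C swapped to make it positive)
  edge (16, 6)→(13, 17): d=(-3,11) right/bottom  bias=-1
  edge (13, 17)→(2, 18): d=(-11,1) right/bottom  bias=-1
  edge (2, 18)→(16, 6): d=(14,-12) top-left  bias=+0
    (7,3)@(15, 7): e=[8,108,2] → #
    (8,3)@(17, 7): e=[-14,106,26] → ·
    (6,4)@(13, 9): e=[24,88,6] → #
    (8,4)@(17, 9): e=[-20,84,54] → ·
    (5,5)@(11, 11): e=[40,68,10] → #
    (7,5)@(15, 11): e=[-4,64,58] → ·
    (4,6)@(9, 13): e=[56,48,14] → #
    (7,6)@(15, 13): e=[-10,42,86] → ·
    (3,7)@(7, 15): e=[72,28,18] → #
    (7,7)@(15, 15): e=[-16,20,114] → ·
    (2,8)@(5, 17): e=[88,8,22] → #
    (6,8)@(13, 17): e=[0,0,118] → ·  [on edge]
  covered (16 px):
    · · · · · · · · · · ·
    · · · · · · · · · · ·
    · · · · · · · · · · ·
    · · · · · · · # · · ·
    · · · · · · # # · · ·
    · · · · · # # · · · ·
    · · · · # # # · · · ·
    · · · # # # # · · · ·
    · · # # # # · · · · ·
    · · · · · · · · · · ·
T3:
  2·area = 348
  edge (22, 18)→(0, 20): d=(-22,2) right/bottom  bias=-1
  edge (0, 20)→(2, 4): d=(2,-16) top-left  bias=+0
  edge (2, 4)→(22, 18): d=(20,14) right/bottom  bias=-1
    (1,2)@(3, 5): e=[324,18,6] → #
    (2,2)@(5, 5): e=[320,50,-22] → ·
    (1,3)@(3, 7): e=[280,22,46] → #
    (2,3)@(5, 7): e=[276,54,18] → #
    (3,3)@(7, 7): e=[272,86,-10] → ·
    (1,4)@(3, 9): e=[236,26,86] → #
    (3,4)@(7, 9): e=[228,90,30] → #
    (4,4)@(9, 9): e=[224,122,2] → #
    (5,4)@(11, 9): e=[220,154,-26] → ·
    (1,5)@(3, 11): e=[192,30,126] → #
    (5,5)@(11, 11): e=[176,158,14] → #
    (6,5)@(13, 11): e=[172,190,-14] → ·
    (5,9)@(11, 19): e=[0,174,174] → ·  [on edge]
  covered (43 px):
    · · · · · · · · · · ·
    · · · · · · · · · · ·
    · # · · · · · · · · ·
    · # # · · · · · · · ·
    · # # # # · · · · · ·
    · # # # # # · · · · ·
    # # # # # # # · · · ·
    # # # # # # # # # · ·
    # # # # # # # # # # ·
    # # # # # · · · · · ·

Answer: [[7,3],[6,4],[7,4],[5,5],[6,5],[4,6],[5,6],[6,6],[3,7],[4,7],[5,7],[6,7],[2,8],[3,8],[4,8],[5,8]]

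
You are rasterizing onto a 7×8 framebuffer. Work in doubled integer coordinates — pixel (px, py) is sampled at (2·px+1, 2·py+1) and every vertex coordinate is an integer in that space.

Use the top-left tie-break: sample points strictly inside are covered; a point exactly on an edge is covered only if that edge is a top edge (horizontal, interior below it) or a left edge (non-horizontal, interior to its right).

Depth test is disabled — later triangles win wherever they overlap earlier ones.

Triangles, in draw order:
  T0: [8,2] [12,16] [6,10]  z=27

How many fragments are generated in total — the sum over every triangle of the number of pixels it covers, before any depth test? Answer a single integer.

T0:
  2·area = 60
  edge (8, 2)→(12, 16): d=(4,14) right/bottom  bias=-1
  edge (12, 16)→(6, 10): d=(-6,-6) top-left  bias=+0
  edge (6, 10)→(8, 2): d=(2,-8) top-left  bias=+0
    (0,2)@(1, 5): e=[110,0,-50] → ·  [on edge]
    (1,3)@(3, 7): e=[90,0,-30] → ·  [on edge]
    (3,3)@(7, 7): e=[34,24,2] → #
    (4,3)@(9, 7): e=[6,36,18] → #
    (5,3)@(11, 7): e=[-22,48,34] → ·
    (2,4)@(5, 9): e=[70,0,-10] → ·  [on edge]
    (3,4)@(7, 9): e=[42,12,6] → #
    (5,4)@(11, 9): e=[-14,36,38] → ·
    (3,5)@(7, 11): e=[50,0,10] → #  [on edge]
    (5,5)@(11, 11): e=[-6,24,42] → ·
    (3,6)@(7, 13): e=[58,-12,14] → ·
    (4,6)@(9, 13): e=[30,0,30] → #  [on edge]
    (5,7)@(11, 15): e=[10,0,50] → #  [on edge]
  covered (9 px):
    · · · · · · ·
    · · · · · · ·
    · · · · · · ·
    · · · # # · ·
    · · · # # · ·
    · · · # # · ·
    · · · · # # ·
    · · · · · # ·

Answer: 9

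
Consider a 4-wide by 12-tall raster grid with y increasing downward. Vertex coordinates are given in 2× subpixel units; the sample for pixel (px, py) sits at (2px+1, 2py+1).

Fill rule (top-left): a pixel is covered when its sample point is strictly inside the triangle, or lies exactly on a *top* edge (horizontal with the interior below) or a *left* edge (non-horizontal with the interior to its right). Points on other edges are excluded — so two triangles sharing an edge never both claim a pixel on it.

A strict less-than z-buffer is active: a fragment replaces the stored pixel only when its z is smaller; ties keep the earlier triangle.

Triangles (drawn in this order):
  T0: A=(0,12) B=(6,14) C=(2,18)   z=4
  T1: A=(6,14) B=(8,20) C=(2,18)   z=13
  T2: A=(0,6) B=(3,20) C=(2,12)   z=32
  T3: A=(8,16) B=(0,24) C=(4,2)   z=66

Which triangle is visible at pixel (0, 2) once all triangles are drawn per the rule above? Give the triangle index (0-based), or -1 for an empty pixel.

T0:
  2·area = 32
  edge (0, 12)→(6, 14): d=(6,2) right/bottom  bias=-1
  edge (6, 14)→(2, 18): d=(-4,4) right/bottom  bias=-1
  edge (2, 18)→(0, 12): d=(-2,-6) top-left  bias=+0
    (0,6)@(1, 13): e=[4,24,4] → X
    (1,6)@(3, 13): e=[0,16,16] → .  [on edge]
    (3,6)@(7, 13): e=[-8,0,40] → .  [on edge]
    (0,7)@(1, 15): e=[16,16,0] → X  [on edge]
    (1,7)@(3, 15): e=[12,8,12] → X
    (2,7)@(5, 15): e=[8,0,24] → .  [on edge]
    (0,8)@(1, 17): e=[28,8,-4] → .
    (1,8)@(3, 17): e=[24,0,8] → .  [on edge]
    (0,9)@(1, 19): e=[40,0,-8] → .  [on edge]
    (1,10)@(3, 21): e=[48,-16,0] → .  [on edge]
  covered (3 px):
    . . . .
    . . . .
    . . . .
    . . . .
    . . . .
    . . . .
    X . . .
    X X . .
    . . . .
    . . . .
    . . . .
    . . . .
T1:
  2·area = 32
  edge (6, 14)→(8, 20): d=(2,6) right/bottom  bias=-1
  edge (8, 20)→(2, 18): d=(-6,-2) top-left  bias=+0
  edge (2, 18)→(6, 14): d=(4,-4) top-left  bias=+0
    (1,2)@(3, 5): e=[0,80,-48] → .  [on edge]
    (2,5)@(5, 11): e=[0,48,-16] → .  [on edge]
    (3,6)@(7, 13): e=[-8,40,0] → .  [on edge]
    (2,7)@(5, 15): e=[8,24,0] → X  [on edge]
    (3,7)@(7, 15): e=[-4,28,8] → .
    (1,8)@(3, 17): e=[24,8,0] → X  [on edge]
    (3,8)@(7, 17): e=[0,16,16] → .  [on edge]
    (0,9)@(1, 19): e=[40,-8,0] → .  [on edge]
    (1,9)@(3, 19): e=[28,-4,8] → .
    (2,9)@(5, 19): e=[16,0,16] → X  [on edge]
    (3,9)@(7, 19): e=[4,4,24] → X
    (2,10)@(5, 21): e=[20,-12,24] → .
  covered (5 px):
    . . . .
    . . . .
    . . . .
    . . . .
    . . . .
    . . . .
    . . . .
    . . X .
    . X X .
    . . X X
    . . . .
    . . . .
T2:
  2·area = 10  (B↔C swapped to make it positive)
  edge (0, 6)→(2, 12): d=(2,6) right/bottom  bias=-1
  edge (2, 12)→(3, 20): d=(1,8) right/bottom  bias=-1
  edge (3, 20)→(0, 6): d=(-3,-14) top-left  bias=+0
    (0,4)@(1, 9): e=[0,5,5] → .  [on edge]
    (1,7)@(3, 15): e=[0,-5,15] → .  [on edge]
    (2,10)@(5, 21): e=[0,-15,25] → .  [on edge]
  covered (0 px):
    . . . .
    . . . .
    . . . .
    . . . .
    . . . .
    . . . .
    . . . .
    . . . .
    . . . .
    . . . .
    . . . .
    . . . .
T3:
  2·area = 144
  edge (8, 16)→(0, 24): d=(-8,8) right/bottom  bias=-1
  edge (0, 24)→(4, 2): d=(4,-22) top-left  bias=+0
  edge (4, 2)→(8, 16): d=(4,14) right/bottom  bias=-1
    (2,3)@(5, 7): e=[96,42,6] → X
    (3,3)@(7, 7): e=[80,86,-22] → .
    (1,4)@(3, 9): e=[96,6,42] → X
    (3,4)@(7, 9): e=[64,94,-14] → .
    (1,5)@(3, 11): e=[80,14,50] → X
    (3,5)@(7, 11): e=[48,102,-6] → .
    (1,6)@(3, 13): e=[64,22,58] → X
    (3,6)@(7, 13): e=[32,110,2] → X
    (1,7)@(3, 15): e=[48,30,66] → X
    (1,8)@(3, 17): e=[32,38,74] → X
    (3,8)@(7, 17): e=[0,126,18] → .  [on edge]
    (0,9)@(1, 19): e=[32,2,110] → X
    (2,9)@(5, 19): e=[0,90,54] → .  [on edge]
    (1,10)@(3, 21): e=[0,54,90] → .  [on edge]
    (0,11)@(1, 23): e=[0,18,126] → .  [on edge]
  covered (16 px):
    . . . .
    . . . .
    . . . .
    . . X .
    . X X .
    . X X .
    . X X X
    . X X X
    . X X .
    X X . .
    X . . .
    . . . .

Z-buffer (winner per pixel, '.' = empty):
  . . . .
  . . . .
  . . . .
  . . 3 .
  . 3 3 .
  . 3 3 .
  0 3 3 3
  0 0 1 3
  . 1 1 .
  3 3 1 1
  3 . . .
  . . . .

Answer: -1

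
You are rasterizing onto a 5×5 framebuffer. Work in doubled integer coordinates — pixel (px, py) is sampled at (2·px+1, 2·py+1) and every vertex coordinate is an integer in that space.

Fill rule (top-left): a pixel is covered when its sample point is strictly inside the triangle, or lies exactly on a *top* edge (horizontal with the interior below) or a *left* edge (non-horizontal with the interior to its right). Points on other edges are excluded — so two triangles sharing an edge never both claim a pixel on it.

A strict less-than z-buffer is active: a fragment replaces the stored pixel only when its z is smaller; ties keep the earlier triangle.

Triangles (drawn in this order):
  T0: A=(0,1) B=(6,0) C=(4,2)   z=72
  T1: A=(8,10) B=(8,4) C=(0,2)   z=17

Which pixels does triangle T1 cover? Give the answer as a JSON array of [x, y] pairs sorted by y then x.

T0:
  2·area = 10
  edge (0, 1)→(6, 0): d=(6,-1) top-left  bias=+0
  edge (6, 0)→(4, 2): d=(-2,2) right/bottom  bias=-1
  edge (4, 2)→(0, 1): d=(-4,-1) top-left  bias=+0
    (0,0)@(1, 1): e=[1,8,1] → #
    (1,0)@(3, 1): e=[3,4,3] → #
    (2,0)@(5, 1): e=[5,0,5] → ·  [on edge]
    (0,1)@(1, 3): e=[13,4,-7] → ·
    (1,1)@(3, 3): e=[15,0,-5] → ·  [on edge]
    (0,2)@(1, 5): e=[25,0,-15] → ·  [on edge]
  covered (2 px):
    # # · · ·
    · · · · ·
    · · · · ·
    · · · · ·
    · · · · ·
T1:
  2·area = 48  (B↔C swapped to make it positive)
  edge (8, 10)→(0, 2): d=(-8,-8) top-left  bias=+0
  edge (0, 2)→(8, 4): d=(8,2) right/bottom  bias=-1
  edge (8, 4)→(8, 10): d=(0,6) right/bottom  bias=-1
    (0,1)@(1, 3): e=[0,6,42] → #  [on edge]
    (1,1)@(3, 3): e=[16,2,30] → #
    (2,1)@(5, 3): e=[32,-2,18] → ·
    (0,2)@(1, 5): e=[-16,22,42] → ·
    (1,2)@(3, 5): e=[0,18,30] → #  [on edge]
    (2,2)@(5, 5): e=[16,14,18] → #
    (3,2)@(7, 5): e=[32,10,6] → #
    (4,2)@(9, 5): e=[48,6,-6] → ·
    (1,3)@(3, 7): e=[-16,34,30] → ·
    (2,3)@(5, 7): e=[0,30,18] → #  [on edge]
    (4,3)@(9, 7): e=[32,22,-6] → ·
    (2,4)@(5, 9): e=[-16,46,18] → ·
    (3,4)@(7, 9): e=[0,42,6] → #  [on edge]
  covered (8 px):
    · · · · ·
    # # · · ·
    · # # # ·
    · · # # ·
    · · · # ·

Final: [[0,1],[1,1],[1,2],[2,2],[3,2],[2,3],[3,3],[3,4]]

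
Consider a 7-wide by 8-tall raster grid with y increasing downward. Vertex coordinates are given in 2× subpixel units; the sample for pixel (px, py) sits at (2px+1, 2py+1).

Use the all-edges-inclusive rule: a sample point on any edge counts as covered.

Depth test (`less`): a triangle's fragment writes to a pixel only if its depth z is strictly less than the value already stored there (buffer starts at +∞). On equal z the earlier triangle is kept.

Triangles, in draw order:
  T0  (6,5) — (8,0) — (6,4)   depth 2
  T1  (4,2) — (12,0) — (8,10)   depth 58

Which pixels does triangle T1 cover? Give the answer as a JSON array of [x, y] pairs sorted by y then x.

T0:
  2·area = 2  (B↔C swapped to make it positive)
  edge (6, 5)→(6, 4): d=(0,-1) inclusive
  edge (6, 4)→(8, 0): d=(2,-4) inclusive
  edge (8, 0)→(6, 5): d=(-2,5) inclusive
  covered (0 px):
    · · · · · · ·
    · · · · · · ·
    · · · · · · ·
    · · · · · · ·
    · · · · · · ·
    · · · · · · ·
    · · · · · · ·
    · · · · · · ·
T1:
  2·area = 72
  edge (4, 2)→(12, 0): d=(8,-2) inclusive
  edge (12, 0)→(8, 10): d=(-4,10) inclusive
  edge (8, 10)→(4, 2): d=(-4,-8) inclusive
    (4,0)@(9, 1): e=[2,26,44] → █
    (5,0)@(11, 1): e=[6,6,60] → █
    (6,0)@(13, 1): e=[10,-14,76] → ·
    (2,1)@(5, 3): e=[10,58,4] → █
    (3,1)@(7, 3): e=[14,38,20] → █
    (5,1)@(11, 3): e=[22,-2,52] → ·
    (2,2)@(5, 5): e=[26,50,-4] → ·
    (3,2)@(7, 5): e=[30,30,12] → █
    (5,2)@(11, 5): e=[38,-10,44] → ·
    (3,3)@(7, 7): e=[46,22,4] → █
    (5,3)@(11, 7): e=[54,-18,36] → ·
    (3,4)@(7, 9): e=[62,14,-4] → ·
  covered (9 px):
    · · · · █ █ ·
    · · █ █ █ · ·
    · · · █ █ · ·
    · · · █ █ · ·
    · · · · · · ·
    · · · · · · ·
    · · · · · · ·
    · · · · · · ·

Final: [[4,0],[5,0],[2,1],[3,1],[4,1],[3,2],[4,2],[3,3],[4,3]]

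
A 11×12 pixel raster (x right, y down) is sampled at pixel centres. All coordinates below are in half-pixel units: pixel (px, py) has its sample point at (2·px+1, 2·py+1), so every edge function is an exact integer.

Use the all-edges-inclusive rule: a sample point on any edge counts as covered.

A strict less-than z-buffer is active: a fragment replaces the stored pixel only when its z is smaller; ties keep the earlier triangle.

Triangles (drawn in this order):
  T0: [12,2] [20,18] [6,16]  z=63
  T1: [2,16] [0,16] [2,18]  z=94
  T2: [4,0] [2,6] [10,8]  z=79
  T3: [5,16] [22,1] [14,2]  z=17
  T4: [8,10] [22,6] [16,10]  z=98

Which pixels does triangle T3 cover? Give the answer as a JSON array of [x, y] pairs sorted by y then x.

T0:
  2·area = 208
  edge (12, 2)→(20, 18): d=(8,16) inclusive
  edge (20, 18)→(6, 16): d=(-14,-2) inclusive
  edge (6, 16)→(12, 2): d=(6,-14) inclusive
    (5,2)@(11, 5): e=[40,164,4] → █
    (6,2)@(13, 5): e=[8,168,32] → █
    (7,2)@(15, 5): e=[-24,172,60] → ·
    (5,3)@(11, 7): e=[56,136,16] → █
    (7,3)@(15, 7): e=[-8,144,72] → ·
    (4,4)@(9, 9): e=[104,104,0] → █  [on edge]
    (7,4)@(15, 9): e=[8,116,84] → █
    (8,4)@(17, 9): e=[-24,120,112] → ·
    (4,5)@(9, 11): e=[120,76,12] → █
    (8,5)@(17, 11): e=[-8,92,124] → ·
    (4,6)@(9, 13): e=[136,48,24] → █
    (8,6)@(17, 13): e=[8,64,136] → █
    (6,8)@(13, 17): e=[104,0,104] → █  [on edge]
    (1,11)@(3, 23): e=[312,-104,0] → ·  [on edge]
  covered (27 px):
    · · · · · · · · · · ·
    · · · · · · · · · · ·
    · · · · · █ █ · · · ·
    · · · · · █ █ · · · ·
    · · · · █ █ █ █ · · ·
    · · · · █ █ █ █ · · ·
    · · · · █ █ █ █ █ · ·
    · · · █ █ █ █ █ █ · ·
    · · · · · · █ █ █ █ ·
    · · · · · · · · · · ·
    · · · · · · · · · · ·
    · · · · · · · · · · ·
T1:
  2·area = 4  (B↔C swapped to make it positive)
  edge (2, 16)→(2, 18): d=(0,2) inclusive
  edge (2, 18)→(0, 16): d=(-2,-2) inclusive
  edge (0, 16)→(2, 16): d=(2,0) inclusive
    (0,8)@(1, 17): e=[2,0,2] → █  [on edge]
    (1,8)@(3, 17): e=[-2,4,2] → ·
    (0,9)@(1, 19): e=[2,-4,6] → ·
    (1,9)@(3, 19): e=[-2,0,6] → ·  [on edge]
    (2,10)@(5, 21): e=[-6,0,10] → ·  [on edge]
    (3,11)@(7, 23): e=[-10,0,14] → ·  [on edge]
  covered (1 px):
    · · · · · · · · · · ·
    · · · · · · · · · · ·
    · · · · · · · · · · ·
    · · · · · · · · · · ·
    · · · · · · · · · · ·
    · · · · · · · · · · ·
    · · · · · · · · · · ·
    · · · · · · · · · · ·
    █ · · · · · · · · · ·
    · · · · · · · · · · ·
    · · · · · · · · · · ·
    · · · · · · · · · · ·
T2:
  2·area = 52  (B↔C swapped to make it positive)
  edge (4, 0)→(10, 8): d=(6,8) inclusive
  edge (10, 8)→(2, 6): d=(-8,-2) inclusive
  edge (2, 6)→(4, 0): d=(2,-6) inclusive
    (1,1)@(3, 3): e=[26,26,0] → █  [on edge]
    (2,1)@(5, 3): e=[10,30,12] → █
    (3,1)@(7, 3): e=[-6,34,24] → ·
    (1,2)@(3, 5): e=[38,10,4] → █
    (3,2)@(7, 5): e=[6,18,28] → █
    (4,2)@(9, 5): e=[-10,22,40] → ·
    (1,3)@(3, 7): e=[50,-6,8] → ·
    (2,3)@(5, 7): e=[34,-2,20] → ·
    (3,3)@(7, 7): e=[18,2,32] → █
    (4,3)@(9, 7): e=[2,6,44] → █
    (5,3)@(11, 7): e=[-14,10,56] → ·
    (0,4)@(1, 9): e=[78,-26,0] → ·  [on edge]
  covered (7 px):
    · · · · · · · · · · ·
    · █ █ · · · · · · · ·
    · █ █ █ · · · · · · ·
    · · · █ █ · · · · · ·
    · · · · · · · · · · ·
    · · · · · · · · · · ·
    · · · · · · · · · · ·
    · · · · · · · · · · ·
    · · · · · · · · · · ·
    · · · · · · · · · · ·
    · · · · · · · · · · ·
    · · · · · · · · · · ·
T3:
  2·area = 103  (B↔C swapped to make it positive)
  edge (5, 16)→(14, 2): d=(9,-14) inclusive
  edge (14, 2)→(22, 1): d=(8,-1) inclusive
  edge (22, 1)→(5, 16): d=(-17,15) inclusive
    (7,1)@(15, 3): e=[23,9,71] → █
    (8,1)@(17, 3): e=[51,11,41] → █
    (9,1)@(19, 3): e=[79,13,11] → █
    (10,1)@(21, 3): e=[107,15,-19] → ·
    (6,2)@(13, 5): e=[13,23,67] → █
    (9,2)@(19, 5): e=[97,29,-23] → ·
    (5,3)@(11, 7): e=[3,37,63] → █
    (8,3)@(17, 7): e=[87,43,-27] → ·
    (5,4)@(11, 9): e=[21,53,29] → █
    (6,4)@(13, 9): e=[49,55,-1] → ·
    (7,4)@(15, 9): e=[77,57,-31] → ·
    (4,5)@(9, 11): e=[11,67,25] → █
  covered (12 px):
    · · · · · · · · · · ·
    · · · · · · · █ █ █ ·
    · · · · · · █ █ █ · ·
    · · · · · █ █ █ · · ·
    · · · · · █ · · · · ·
    · · · · █ · · · · · ·
    · · · █ · · · · · · ·
    · · · · · · · · · · ·
    · · · · · · · · · · ·
    · · · · · · · · · · ·
    · · · · · · · · · · ·
    · · · · · · · · · · ·
T4:
  2·area = 32
  edge (8, 10)→(22, 6): d=(14,-4) inclusive
  edge (22, 6)→(16, 10): d=(-6,4) inclusive
  edge (16, 10)→(8, 10): d=(-8,0) inclusive
    (9,3)@(19, 7): e=[2,6,24] → █
    (10,3)@(21, 7): e=[10,-2,24] → ·
    (6,4)@(13, 9): e=[6,18,8] → █
    (7,4)@(15, 9): e=[14,10,8] → █
    (8,4)@(17, 9): e=[22,2,8] → █
    (9,4)@(19, 9): e=[30,-6,8] → ·
    (6,5)@(13, 11): e=[34,6,-8] → ·
    (7,5)@(15, 11): e=[42,-2,-8] → ·
    (8,5)@(17, 11): e=[50,-10,-8] → ·
  covered (4 px):
    · · · · · · · · · · ·
    · · · · · · · · · · ·
    · · · · · · · · · · ·
    · · · · · · · · · █ ·
    · · · · · · █ █ █ · ·
    · · · · · · · · · · ·
    · · · · · · · · · · ·
    · · · · · · · · · · ·
    · · · · · · · · · · ·
    · · · · · · · · · · ·
    · · · · · · · · · · ·
    · · · · · · · · · · ·

Final: [[7,1],[8,1],[9,1],[6,2],[7,2],[8,2],[5,3],[6,3],[7,3],[5,4],[4,5],[3,6]]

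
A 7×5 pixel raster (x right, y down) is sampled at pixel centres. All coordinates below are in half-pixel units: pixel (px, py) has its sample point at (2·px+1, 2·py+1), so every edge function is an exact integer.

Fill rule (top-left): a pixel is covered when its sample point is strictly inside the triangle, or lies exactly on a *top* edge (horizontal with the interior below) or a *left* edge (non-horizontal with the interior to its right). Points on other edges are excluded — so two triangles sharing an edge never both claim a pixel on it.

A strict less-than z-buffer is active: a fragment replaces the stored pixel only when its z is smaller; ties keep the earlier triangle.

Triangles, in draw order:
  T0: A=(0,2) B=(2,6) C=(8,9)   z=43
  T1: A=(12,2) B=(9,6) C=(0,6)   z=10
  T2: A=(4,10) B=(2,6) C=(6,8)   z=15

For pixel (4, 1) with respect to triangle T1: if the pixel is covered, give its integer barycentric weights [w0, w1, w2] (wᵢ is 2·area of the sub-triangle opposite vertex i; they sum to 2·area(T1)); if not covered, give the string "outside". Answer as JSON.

T0:
  2·area = 18  (B↔C swapped to make it positive)
  edge (0, 2)→(8, 9): d=(8,7) right/bottom  bias=-1
  edge (8, 9)→(2, 6): d=(-6,-3) top-left  bias=+0
  edge (2, 6)→(0, 2): d=(-2,-4) top-left  bias=+0
    (0,1)@(1, 3): e=[1,15,2] → X
    (1,1)@(3, 3): e=[-13,21,10] → .
    (0,2)@(1, 5): e=[17,3,-2] → .
    (1,2)@(3, 5): e=[3,9,6] → X
    (2,2)@(5, 5): e=[-11,15,14] → .
    (1,3)@(3, 7): e=[19,-3,2] → .
    (2,3)@(5, 7): e=[5,3,10] → X
    (3,3)@(7, 7): e=[-9,9,18] → .
    (2,4)@(5, 9): e=[21,-9,6] → .
  covered (3 px):
    . . . . . . .
    X . . . . . .
    . X . . . . .
    . . X . . . .
    . . . . . . .
T1:
  2·area = 36
  edge (12, 2)→(9, 6): d=(-3,4) right/bottom  bias=-1
  edge (9, 6)→(0, 6): d=(-9,0) right/bottom  bias=-1
  edge (0, 6)→(12, 2): d=(12,-4) top-left  bias=+0
    (4,1)@(9, 3): e=[9,27,0] → X  [on edge]
    (5,1)@(11, 3): e=[1,27,8] → X
    (6,1)@(13, 3): e=[-7,27,16] → .
    (1,2)@(3, 5): e=[27,9,0] → X  [on edge]
    (2,2)@(5, 5): e=[19,9,8] → X
    (3,2)@(7, 5): e=[11,9,16] → X
    (5,2)@(11, 5): e=[-5,9,32] → .
    (1,3)@(3, 7): e=[21,-9,24] → .
    (2,3)@(5, 7): e=[13,-9,32] → .
    (3,3)@(7, 7): e=[5,-9,40] → .
    (4,3)@(9, 7): e=[-3,-9,48] → .
  covered (6 px):
    . . . . . . .
    . . . . X X .
    . X X X X . .
    . . . . . . .
    . . . . . . .
T2:
  2·area = 12
  edge (4, 10)→(2, 6): d=(-2,-4) top-left  bias=+0
  edge (2, 6)→(6, 8): d=(4,2) right/bottom  bias=-1
  edge (6, 8)→(4, 10): d=(-2,2) right/bottom  bias=-1
    (6,0)@(13, 1): e=[54,-42,0] → .  [on edge]
    (5,1)@(11, 3): e=[42,-30,0] → .  [on edge]
    (4,2)@(9, 5): e=[30,-18,0] → .  [on edge]
    (1,3)@(3, 7): e=[2,2,8] → X
    (2,3)@(5, 7): e=[10,-2,4] → .
    (3,3)@(7, 7): e=[18,-6,0] → .  [on edge]
    (1,4)@(3, 9): e=[-2,10,4] → .
    (2,4)@(5, 9): e=[6,6,0] → .  [on edge]
  covered (1 px):
    . . . . . . .
    . . . . . . .
    . . . . . . .
    . X . . . . .
    . . . . . . .

Result: [27,0,9]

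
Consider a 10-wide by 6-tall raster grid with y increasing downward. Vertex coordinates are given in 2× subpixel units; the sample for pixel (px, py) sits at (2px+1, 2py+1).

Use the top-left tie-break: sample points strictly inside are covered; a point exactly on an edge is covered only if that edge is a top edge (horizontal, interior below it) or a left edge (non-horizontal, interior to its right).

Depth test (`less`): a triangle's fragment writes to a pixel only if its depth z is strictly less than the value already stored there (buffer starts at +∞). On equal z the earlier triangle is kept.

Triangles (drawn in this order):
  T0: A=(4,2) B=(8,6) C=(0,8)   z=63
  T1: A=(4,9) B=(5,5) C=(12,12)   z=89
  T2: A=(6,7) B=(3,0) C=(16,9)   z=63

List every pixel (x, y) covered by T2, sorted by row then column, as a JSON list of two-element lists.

T0:
  2·area = 40
  edge (4, 2)→(8, 6): d=(4,4) right/bottom  bias=-1
  edge (8, 6)→(0, 8): d=(-8,2) right/bottom  bias=-1
  edge (0, 8)→(4, 2): d=(4,-6) top-left  bias=+0
    (1,0)@(3, 1): e=[0,50,-10] → .  [on edge]
    (2,1)@(5, 3): e=[0,30,10] → .  [on edge]
    (1,2)@(3, 5): e=[16,18,6] → X
    (2,2)@(5, 5): e=[8,14,18] → X
    (3,2)@(7, 5): e=[0,10,30] → .  [on edge]
    (0,3)@(1, 7): e=[32,6,2] → X
    (2,3)@(5, 7): e=[16,-2,26] → .
    (4,3)@(9, 7): e=[0,-10,50] → .  [on edge]
    (0,4)@(1, 9): e=[40,-10,10] → .
    (1,4)@(3, 9): e=[32,-14,22] → .
    (5,4)@(11, 9): e=[0,-30,70] → .  [on edge]
    (6,5)@(13, 11): e=[0,-50,90] → .  [on edge]
  covered (4 px):
    . . . . . . . . . .
    . . . . . . . . . .
    . X X . . . . . . .
    X X . . . . . . . .
    . . . . . . . . . .
    . . . . . . . . . .
T1:
  2·area = 35
  edge (4, 9)→(5, 5): d=(1,-4) top-left  bias=+0
  edge (5, 5)→(12, 12): d=(7,7) right/bottom  bias=-1
  edge (12, 12)→(4, 9): d=(-8,-3) top-left  bias=+0
    (0,0)@(1, 1): e=[-20,0,55] → .  [on edge]
    (1,1)@(3, 3): e=[-10,0,45] → .  [on edge]
    (2,2)@(5, 5): e=[0,0,35] → .  [on edge]
    (2,3)@(5, 7): e=[2,14,19] → X
    (3,3)@(7, 7): e=[10,0,25] → .  [on edge]
    (2,4)@(5, 9): e=[4,28,3] → X
    (3,4)@(7, 9): e=[12,14,9] → X
    (4,4)@(9, 9): e=[20,0,15] → .  [on edge]
    (2,5)@(5, 11): e=[6,42,-13] → .
    (3,5)@(7, 11): e=[14,28,-7] → .
    (5,5)@(11, 11): e=[30,0,5] → .  [on edge]
  covered (3 px):
    . . . . . . . . . .
    . . . . . . . . . .
    . . . . . . . . . .
    . . X . . . . . . .
    . . X X . . . . . .
    . . . . . . . . . .
T2:
  2·area = 64
  edge (6, 7)→(3, 0): d=(-3,-7) top-left  bias=+0
  edge (3, 0)→(16, 9): d=(13,9) right/bottom  bias=-1
  edge (16, 9)→(6, 7): d=(-10,-2) top-left  bias=+0
    (2,1)@(5, 3): e=[5,21,38] → X
    (3,1)@(7, 3): e=[19,3,42] → X
    (4,1)@(9, 3): e=[33,-15,46] → .
    (2,2)@(5, 5): e=[-1,47,18] → .
    (3,2)@(7, 5): e=[13,29,22] → X
    (4,2)@(9, 5): e=[27,11,26] → X
    (5,2)@(11, 5): e=[41,-7,30] → .
    (3,3)@(7, 7): e=[7,55,2] → X
    (5,3)@(11, 7): e=[35,19,10] → X
    (6,3)@(13, 7): e=[49,1,14] → X
    (7,3)@(15, 7): e=[63,-17,18] → .
    (3,4)@(7, 9): e=[1,81,-18] → .
  covered (8 px):
    . . . . . . . . . .
    . . X X . . . . . .
    . . . X X . . . . .
    . . . X X X X . . .
    . . . . . . . . . .
    . . . . . . . . . .

Answer: [[2,1],[3,1],[3,2],[4,2],[3,3],[4,3],[5,3],[6,3]]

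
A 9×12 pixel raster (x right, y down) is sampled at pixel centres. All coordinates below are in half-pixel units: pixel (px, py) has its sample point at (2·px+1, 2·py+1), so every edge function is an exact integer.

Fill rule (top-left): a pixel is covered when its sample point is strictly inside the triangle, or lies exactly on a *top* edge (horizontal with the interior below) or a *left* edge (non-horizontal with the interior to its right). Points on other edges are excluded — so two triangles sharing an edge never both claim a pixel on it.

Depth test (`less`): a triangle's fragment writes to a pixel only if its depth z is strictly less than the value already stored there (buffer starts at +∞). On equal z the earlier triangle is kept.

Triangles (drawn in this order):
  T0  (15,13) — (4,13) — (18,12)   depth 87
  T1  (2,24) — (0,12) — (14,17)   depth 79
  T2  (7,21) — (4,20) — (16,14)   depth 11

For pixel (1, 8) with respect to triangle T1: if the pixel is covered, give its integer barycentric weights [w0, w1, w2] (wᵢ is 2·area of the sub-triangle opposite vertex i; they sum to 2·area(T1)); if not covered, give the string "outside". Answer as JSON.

T0:
  2·area = 11
  edge (15, 13)→(4, 13): d=(-11,0) right/bottom  bias=-1
  edge (4, 13)→(18, 12): d=(14,-1) top-left  bias=+0
  edge (18, 12)→(15, 13): d=(-3,1) right/bottom  bias=-1
    (0,6)@(1, 13): e=[0,-3,14] → .  [on edge]
    (1,6)@(3, 13): e=[0,-1,12] → .  [on edge]
    (2,6)@(5, 13): e=[0,1,10] → .  [on edge]
    (3,6)@(7, 13): e=[0,3,8] → .  [on edge]
    (4,6)@(9, 13): e=[0,5,6] → .  [on edge]
    (5,6)@(11, 13): e=[0,7,4] → .  [on edge]
    (6,6)@(13, 13): e=[0,9,2] → .  [on edge]
    (7,6)@(15, 13): e=[0,11,0] → .  [on edge]
    (8,6)@(17, 13): e=[0,13,-2] → .  [on edge]
    (4,7)@(9, 15): e=[-22,33,0] → .  [on edge]
    (1,8)@(3, 17): e=[-44,55,0] → .  [on edge]
  covered (0 px):
    . . . . . . . . .
    . . . . . . . . .
    . . . . . . . . .
    . . . . . . . . .
    . . . . . . . . .
    . . . . . . . . .
    . . . . . . . . .
    . . . . . . . . .
    . . . . . . . . .
    . . . . . . . . .
    . . . . . . . . .
    . . . . . . . . .
T1:
  2·area = 158
  edge (2, 24)→(0, 12): d=(-2,-12) top-left  bias=+0
  edge (0, 12)→(14, 17): d=(14,5) right/bottom  bias=-1
  edge (14, 17)→(2, 24): d=(-12,7) right/bottom  bias=-1
    (0,6)@(1, 13): e=[10,9,139] → X
    (1,6)@(3, 13): e=[34,-1,125] → .
    (0,7)@(1, 15): e=[6,37,115] → X
    (1,7)@(3, 15): e=[30,27,101] → X
    (2,7)@(5, 15): e=[54,17,87] → X
    (3,7)@(7, 15): e=[78,7,73] → X
    (4,7)@(9, 15): e=[102,-3,59] → .
    (0,8)@(1, 17): e=[2,65,91] → X
    (4,8)@(9, 17): e=[98,25,35] → X
    (5,8)@(11, 17): e=[122,15,21] → X
    (6,8)@(13, 17): e=[146,5,7] → X
    (7,8)@(15, 17): e=[170,-5,-7] → .
  covered (20 px):
    . . . . . . . . .
    . . . . . . . . .
    . . . . . . . . .
    . . . . . . . . .
    . . . . . . . . .
    . . . . . . . . .
    X . . . . . . . .
    X X X X . . . . .
    X X X X X X X . .
    . X X X X . . . .
    . X X X . . . . .
    . X . . . . . . .
T2:
  2·area = 30
  edge (7, 21)→(4, 20): d=(-3,-1) top-left  bias=+0
  edge (4, 20)→(16, 14): d=(12,-6) top-left  bias=+0
  edge (16, 14)→(7, 21): d=(-9,7) right/bottom  bias=-1
    (5,8)@(11, 17): e=[16,6,8] → X
    (6,8)@(13, 17): e=[18,18,-6] → .
    (0,9)@(1, 19): e=[0,-30,60] → .  [on edge]
    (3,9)@(7, 19): e=[6,6,18] → X
    (4,9)@(9, 19): e=[8,18,4] → X
    (5,9)@(11, 19): e=[10,30,-10] → .
    (3,10)@(7, 21): e=[0,30,0] → .  [on edge]
    (4,10)@(9, 21): e=[2,42,-14] → .
    (6,11)@(13, 23): e=[0,90,-60] → .  [on edge]
  covered (3 px):
    . . . . . . . . .
    . . . . . . . . .
    . . . . . . . . .
    . . . . . . . . .
    . . . . . . . . .
    . . . . . . . . .
    . . . . . . . . .
    . . . . . . . . .
    . . . . . X . . .
    . . . X X . . . .
    . . . . . . . . .
    . . . . . . . . .

Final: [55,77,26]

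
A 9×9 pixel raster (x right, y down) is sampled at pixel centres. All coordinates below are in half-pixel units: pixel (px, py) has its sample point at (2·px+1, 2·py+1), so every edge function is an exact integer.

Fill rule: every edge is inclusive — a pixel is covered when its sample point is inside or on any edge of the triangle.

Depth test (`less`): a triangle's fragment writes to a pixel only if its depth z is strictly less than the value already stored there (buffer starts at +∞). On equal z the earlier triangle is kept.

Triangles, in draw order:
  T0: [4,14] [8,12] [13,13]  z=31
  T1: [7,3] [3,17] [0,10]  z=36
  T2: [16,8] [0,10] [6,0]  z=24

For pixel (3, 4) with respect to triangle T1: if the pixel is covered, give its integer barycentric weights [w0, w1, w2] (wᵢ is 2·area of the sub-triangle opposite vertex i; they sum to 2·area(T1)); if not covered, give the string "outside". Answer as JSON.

T0:
  2·area = 14
  edge (4, 14)→(8, 12): d=(4,-2) inclusive
  edge (8, 12)→(13, 13): d=(5,1) inclusive
  edge (13, 13)→(4, 14): d=(-9,1) inclusive
    (1,5)@(3, 11): e=[-14,0,28] → .  [on edge]
    (3,6)@(7, 13): e=[2,6,6] → X
    (4,6)@(9, 13): e=[6,4,4] → X
    (5,6)@(11, 13): e=[10,2,2] → X
    (6,6)@(13, 13): e=[14,0,0] → X  [on edge]
    (7,6)@(15, 13): e=[18,-2,-2] → .
    (3,7)@(7, 15): e=[10,16,-12] → .
    (4,7)@(9, 15): e=[14,14,-14] → .
    (5,7)@(11, 15): e=[18,12,-16] → .
    (6,7)@(13, 15): e=[22,10,-18] → .
  covered (4 px):
    . . . . . . . . .
    . . . . . . . . .
    . . . . . . . . .
    . . . . . . . . .
    . . . . . . . . .
    . . . . . . . . .
    . . . X X X X . .
    . . . . . . . . .
    . . . . . . . . .
T1:
  2·area = 70
  edge (7, 3)→(3, 17): d=(-4,14) inclusive
  edge (3, 17)→(0, 10): d=(-3,-7) inclusive
  edge (0, 10)→(7, 3): d=(7,-7) inclusive
    (4,0)@(9, 1): e=[-20,90,0] → .  [on edge]
    (3,1)@(7, 3): e=[0,70,0] → X  [on edge]
    (4,1)@(9, 3): e=[-28,84,14] → .
    (2,2)@(5, 5): e=[20,50,0] → X  [on edge]
    (3,2)@(7, 5): e=[-8,64,14] → .
    (1,3)@(3, 7): e=[40,30,0] → X  [on edge]
    (3,3)@(7, 7): e=[-16,58,28] → .
    (0,4)@(1, 9): e=[60,10,0] → X  [on edge]
    (3,4)@(7, 9): e=[-24,52,42] → .
    (0,5)@(1, 11): e=[52,4,14] → X
    (2,5)@(5, 11): e=[-4,32,42] → .
    (0,6)@(1, 13): e=[44,-2,28] → .
    (1,8)@(3, 17): e=[0,0,70] → X  [on edge]
  covered (12 px):
    . . . . . . . . .
    . . . X . . . . .
    . . X . . . . . .
    . X X . . . . . .
    X X X . . . . . .
    X X . . . . . . .
    . X . . . . . . .
    . X . . . . . . .
    . X . . . . . . .
T2:
  2·area = 148
  edge (16, 8)→(0, 10): d=(-16,2) inclusive
  edge (0, 10)→(6, 0): d=(6,-10) inclusive
  edge (6, 0)→(16, 8): d=(10,8) inclusive
    (3,0)@(7, 1): e=[130,16,2] → X
    (4,0)@(9, 1): e=[126,36,-14] → .
    (2,1)@(5, 3): e=[102,8,38] → X
    (4,1)@(9, 3): e=[94,48,6] → X
    (5,1)@(11, 3): e=[90,68,-10] → .
    (1,2)@(3, 5): e=[74,0,74] → X  [on edge]
    (5,2)@(11, 5): e=[58,80,10] → X
    (6,2)@(13, 5): e=[54,100,-6] → .
    (1,3)@(3, 7): e=[42,12,94] → X
    (6,3)@(13, 7): e=[22,112,14] → X
    (7,3)@(15, 7): e=[18,132,-2] → .
    (0,4)@(1, 9): e=[14,4,130] → X
  covered (19 px):
    . . . X . . . . .
    . . X X X . . . .
    . X X X X X . . .
    . X X X X X X . .
    X X X X . . . . .
    . . . . . . . . .
    . . . . . . . . .
    . . . . . . . . .
    . . . . . . . . .

Result: "outside"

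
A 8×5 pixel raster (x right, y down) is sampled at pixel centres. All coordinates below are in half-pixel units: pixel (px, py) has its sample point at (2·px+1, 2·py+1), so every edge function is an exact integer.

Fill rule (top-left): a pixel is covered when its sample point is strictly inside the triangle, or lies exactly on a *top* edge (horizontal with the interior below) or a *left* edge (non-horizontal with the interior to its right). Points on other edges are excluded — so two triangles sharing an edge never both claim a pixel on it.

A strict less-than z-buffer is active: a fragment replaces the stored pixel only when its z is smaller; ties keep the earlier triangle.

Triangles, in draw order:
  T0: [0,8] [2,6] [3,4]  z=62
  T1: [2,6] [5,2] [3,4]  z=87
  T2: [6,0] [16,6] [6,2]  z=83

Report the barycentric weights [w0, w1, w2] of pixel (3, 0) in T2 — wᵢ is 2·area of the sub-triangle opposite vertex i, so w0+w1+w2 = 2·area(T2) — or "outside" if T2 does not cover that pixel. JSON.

T0:
  2·area = 2  (B↔C swapped to make it positive)
  edge (0, 8)→(3, 4): d=(3,-4) top-left  bias=+0
  edge (3, 4)→(2, 6): d=(-1,2) right/bottom  bias=-1
  edge (2, 6)→(0, 8): d=(-2,2) right/bottom  bias=-1
    (3,0)@(7, 1): e=[7,-5,0] → ·  [on edge]
    (2,1)@(5, 3): e=[5,-3,0] → ·  [on edge]
    (1,2)@(3, 5): e=[3,-1,0] → ·  [on edge]
    (0,3)@(1, 7): e=[1,1,0] → ·  [on edge]
  covered (0 px):
    · · · · · · · ·
    · · · · · · · ·
    · · · · · · · ·
    · · · · · · · ·
    · · · · · · · ·
T1:
  2·area = 2  (B↔C swapped to make it positive)
  edge (2, 6)→(3, 4): d=(1,-2) top-left  bias=+0
  edge (3, 4)→(5, 2): d=(2,-2) top-left  bias=+0
  edge (5, 2)→(2, 6): d=(-3,4) right/bottom  bias=-1
  covered (0 px):
    · · · · · · · ·
    · · · · · · · ·
    · · · · · · · ·
    · · · · · · · ·
    · · · · · · · ·
T2:
  2·area = 20
  edge (6, 0)→(16, 6): d=(10,6) right/bottom  bias=-1
  edge (16, 6)→(6, 2): d=(-10,-4) top-left  bias=+0
  edge (6, 2)→(6, 0): d=(0,-2) top-left  bias=+0
    (3,0)@(7, 1): e=[4,14,2] → █
    (4,0)@(9, 1): e=[-8,22,6] → ·
    (3,1)@(7, 3): e=[24,-6,2] → ·
    (4,1)@(9, 3): e=[12,2,6] → █
    (5,1)@(11, 3): e=[0,10,10] → ·  [on edge]
    (4,2)@(9, 5): e=[32,-18,6] → ·
  covered (2 px):
    · · · █ · · · ·
    · · · · █ · · ·
    · · · · · · · ·
    · · · · · · · ·
    · · · · · · · ·

Final: [14,2,4]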